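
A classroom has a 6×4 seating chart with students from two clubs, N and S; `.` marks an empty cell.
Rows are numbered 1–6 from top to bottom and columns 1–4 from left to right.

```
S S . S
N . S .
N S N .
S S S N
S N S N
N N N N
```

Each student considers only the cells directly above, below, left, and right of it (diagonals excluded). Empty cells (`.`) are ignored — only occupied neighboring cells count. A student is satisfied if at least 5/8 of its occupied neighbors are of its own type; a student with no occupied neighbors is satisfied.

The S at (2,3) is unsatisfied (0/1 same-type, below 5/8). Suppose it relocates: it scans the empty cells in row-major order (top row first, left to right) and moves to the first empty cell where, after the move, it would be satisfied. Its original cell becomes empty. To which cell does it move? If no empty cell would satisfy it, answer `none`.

Vacating (2,3). Empty cells in order:
  (1,3): 2/2 same-type → satisfied — stop here.

(1,3)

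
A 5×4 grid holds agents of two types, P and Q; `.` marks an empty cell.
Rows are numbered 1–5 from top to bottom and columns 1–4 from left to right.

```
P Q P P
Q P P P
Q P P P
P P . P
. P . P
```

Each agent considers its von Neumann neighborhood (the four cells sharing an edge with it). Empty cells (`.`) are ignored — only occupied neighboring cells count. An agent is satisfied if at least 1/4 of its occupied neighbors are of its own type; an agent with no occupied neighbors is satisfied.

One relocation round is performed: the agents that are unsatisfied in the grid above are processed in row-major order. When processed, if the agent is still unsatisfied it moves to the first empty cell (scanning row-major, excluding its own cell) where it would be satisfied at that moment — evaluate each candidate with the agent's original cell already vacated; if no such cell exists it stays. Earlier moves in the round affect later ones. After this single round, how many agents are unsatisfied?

0

Initially unsatisfied (in order): (1,1), (1,2).
  (1,1) → (4,3).
  (1,2) → (1,1).
Resulting grid:
Q . P P
Q P P P
Q P P P
P P P P
. P . P
All satisfied now.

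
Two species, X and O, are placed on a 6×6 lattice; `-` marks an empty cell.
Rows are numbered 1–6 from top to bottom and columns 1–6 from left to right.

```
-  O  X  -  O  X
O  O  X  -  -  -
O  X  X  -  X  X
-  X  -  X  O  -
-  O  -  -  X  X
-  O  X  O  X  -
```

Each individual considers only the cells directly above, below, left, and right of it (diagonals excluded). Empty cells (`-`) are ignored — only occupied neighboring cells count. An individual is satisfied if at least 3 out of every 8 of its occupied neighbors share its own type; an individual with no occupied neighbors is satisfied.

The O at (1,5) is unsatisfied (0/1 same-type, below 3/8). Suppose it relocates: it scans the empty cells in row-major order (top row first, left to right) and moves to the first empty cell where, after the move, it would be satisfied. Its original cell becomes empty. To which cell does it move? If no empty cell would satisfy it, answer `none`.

(1,1)

Vacating (1,5). Empty cells in order:
  (1,1): 2/2 same-type → satisfied — stop here.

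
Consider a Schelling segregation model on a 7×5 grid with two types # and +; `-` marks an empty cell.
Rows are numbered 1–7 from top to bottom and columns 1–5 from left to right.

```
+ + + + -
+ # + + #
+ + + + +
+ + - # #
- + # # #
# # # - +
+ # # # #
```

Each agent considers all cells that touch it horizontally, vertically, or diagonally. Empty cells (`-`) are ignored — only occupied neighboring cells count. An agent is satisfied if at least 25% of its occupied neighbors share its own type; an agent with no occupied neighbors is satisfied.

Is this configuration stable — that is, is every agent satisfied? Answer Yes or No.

(1,1)+ 2/3 ok
(1,2)+ 4/5 ok
(1,3)+ 4/5 ok
(1,4)+ 3/4 ok
(2,1)+ 4/5 ok
(2,2)# 0/8 unhappy
(2,3)+ 7/8 ok
(2,4)+ 6/7 ok
(2,5)# 0/4 unhappy
(3,1)+ 4/5 ok
(3,2)+ 6/7 ok
(3,3)+ 5/7 ok
(3,4)+ 4/7 ok
(3,5)+ 2/5 ok
(4,1)+ 4/4 ok
(4,2)+ 5/6 ok
(4,4)# 4/7 ok
(4,5)# 3/5 ok
(5,2)+ 2/6 ok
(5,3)# 4/6 ok
(5,4)# 5/6 ok
(5,5)# 3/4 ok
(6,1)# 2/4 ok
(6,2)# 5/7 ok
(6,3)# 6/7 ok
(6,5)+ 0/4 unhappy
(7,1)+ 0/3 unhappy
(7,2)# 4/5 ok
(7,3)# 4/4 ok
(7,4)# 3/4 ok
(7,5)# 1/2 ok
For instance (2,2) has only 0/8 same-type neighbors, below 1/4.

No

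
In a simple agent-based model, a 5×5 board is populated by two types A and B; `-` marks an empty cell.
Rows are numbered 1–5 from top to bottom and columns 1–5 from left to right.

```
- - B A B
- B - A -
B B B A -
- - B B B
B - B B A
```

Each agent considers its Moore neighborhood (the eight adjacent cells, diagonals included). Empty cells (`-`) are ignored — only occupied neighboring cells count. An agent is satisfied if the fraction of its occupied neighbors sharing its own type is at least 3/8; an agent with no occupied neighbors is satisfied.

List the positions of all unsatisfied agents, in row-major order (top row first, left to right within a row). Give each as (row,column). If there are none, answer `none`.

(1,3)B 1/3 unhappy
(1,4)A 1/3 unhappy
(1,5)B 0/2 unhappy
(2,2)B 4/4 ok
(2,4)A 2/5 ok
(3,1)B 2/2 ok
(3,2)B 4/4 ok
(3,3)B 4/6 ok
(3,4)A 1/5 unhappy
(4,3)B 5/6 ok
(4,4)B 5/7 ok
(4,5)B 2/4 ok
(5,1)B 0/0 ok
(5,3)B 3/3 ok
(5,4)B 4/5 ok
(5,5)A 0/3 unhappy

(1,3), (1,4), (1,5), (3,4), (5,5)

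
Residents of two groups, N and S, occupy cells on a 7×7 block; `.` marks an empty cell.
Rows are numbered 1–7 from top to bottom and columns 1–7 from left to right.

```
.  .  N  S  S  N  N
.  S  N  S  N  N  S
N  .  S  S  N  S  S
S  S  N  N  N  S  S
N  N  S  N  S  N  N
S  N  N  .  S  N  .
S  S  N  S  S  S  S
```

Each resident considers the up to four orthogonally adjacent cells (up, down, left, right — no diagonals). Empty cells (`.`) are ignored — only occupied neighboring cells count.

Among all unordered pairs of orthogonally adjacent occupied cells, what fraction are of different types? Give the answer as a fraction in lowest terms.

35/67

Scan each occupied cell's neighbors to the right and below so each pair is counted once.
Row 1: N(1,3)–S(1,4)≠ N(1,3)–N(2,3)= S(1,4)–S(1,5)= S(1,4)–S(2,4)= S(1,5)–N(1,6)≠ S(1,5)–N(2,5)≠ N(1,6)–N(1,7)= N(1,6)–N(2,6)= N(1,7)–S(2,7)≠  → 4/9 unlike.
Row 2: S(2,2)–N(2,3)≠ N(2,3)–S(2,4)≠ N(2,3)–S(3,3)≠ S(2,4)–N(2,5)≠ S(2,4)–S(3,4)= N(2,5)–N(2,6)= N(2,5)–N(3,5)= N(2,6)–S(2,7)≠ N(2,6)–S(3,6)≠ S(2,7)–S(3,7)=  → 6/10 unlike.
Row 3: N(3,1)–S(4,1)≠ S(3,3)–S(3,4)= S(3,3)–N(4,3)≠ S(3,4)–N(3,5)≠ S(3,4)–N(4,4)≠ N(3,5)–S(3,6)≠ N(3,5)–N(4,5)= S(3,6)–S(3,7)= S(3,6)–S(4,6)= S(3,7)–S(4,7)=  → 5/10 unlike.
Row 4: S(4,1)–S(4,2)= S(4,1)–N(5,1)≠ S(4,2)–N(4,3)≠ S(4,2)–N(5,2)≠ N(4,3)–N(4,4)= N(4,3)–S(5,3)≠ N(4,4)–N(4,5)= N(4,4)–N(5,4)= N(4,5)–S(4,6)≠ N(4,5)–S(5,5)≠ S(4,6)–S(4,7)= S(4,6)–N(5,6)≠ S(4,7)–N(5,7)≠  → 8/13 unlike.
Row 5: N(5,1)–N(5,2)= N(5,1)–S(6,1)≠ N(5,2)–S(5,3)≠ N(5,2)–N(6,2)= S(5,3)–N(5,4)≠ S(5,3)–N(6,3)≠ N(5,4)–S(5,5)≠ S(5,5)–N(5,6)≠ S(5,5)–S(6,5)= N(5,6)–N(5,7)= N(5,6)–N(6,6)=  → 6/11 unlike.
Row 6: S(6,1)–N(6,2)≠ S(6,1)–S(7,1)= N(6,2)–N(6,3)= N(6,2)–S(7,2)≠ N(6,3)–N(7,3)= S(6,5)–N(6,6)≠ S(6,5)–S(7,5)= N(6,6)–S(7,6)≠  → 4/8 unlike.
Row 7: S(7,1)–S(7,2)= S(7,2)–N(7,3)≠ N(7,3)–S(7,4)≠ S(7,4)–S(7,5)= S(7,5)–S(7,6)= S(7,6)–S(7,7)=  → 2/6 unlike.
Total adjacent occupied pairs: 67; unlike-type pairs: 35.
35/67 is already in lowest terms.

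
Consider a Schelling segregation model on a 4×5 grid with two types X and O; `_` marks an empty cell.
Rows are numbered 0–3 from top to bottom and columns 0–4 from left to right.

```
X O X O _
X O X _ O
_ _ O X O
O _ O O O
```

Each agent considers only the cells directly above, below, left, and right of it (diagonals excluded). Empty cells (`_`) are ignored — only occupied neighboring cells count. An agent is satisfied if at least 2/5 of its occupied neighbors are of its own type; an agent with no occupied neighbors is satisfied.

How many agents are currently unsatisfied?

7

(0,0)X 1/2 ok
(0,1)O 1/3 unhappy
(0,2)X 1/3 unhappy
(0,3)O 0/1 unhappy
(1,0)X 1/2 ok
(1,1)O 1/3 unhappy
(1,2)X 1/3 unhappy
(1,4)O 1/1 ok
(2,2)O 1/3 unhappy
(2,3)X 0/3 unhappy
(2,4)O 2/3 ok
(3,0)O 0/0 ok
(3,2)O 2/2 ok
(3,3)O 2/3 ok
(3,4)O 2/2 ok
Unsatisfied: (0,1), (0,2), (0,3), (1,1), (1,2), (2,2), (2,3) — 7 in total.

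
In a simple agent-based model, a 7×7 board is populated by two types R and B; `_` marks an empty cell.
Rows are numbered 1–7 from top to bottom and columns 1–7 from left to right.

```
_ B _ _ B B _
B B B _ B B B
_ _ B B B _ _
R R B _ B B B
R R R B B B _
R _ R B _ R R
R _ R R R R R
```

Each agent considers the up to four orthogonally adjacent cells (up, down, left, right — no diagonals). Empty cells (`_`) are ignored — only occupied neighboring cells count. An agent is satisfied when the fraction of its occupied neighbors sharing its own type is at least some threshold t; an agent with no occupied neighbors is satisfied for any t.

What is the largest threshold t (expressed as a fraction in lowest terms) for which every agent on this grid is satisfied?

1/3

(1,2)B 1/1
(1,5)B 2/2
(1,6)B 2/2
(2,1)B 1/1
(2,2)B 3/3
(2,3)B 2/2
(2,5)B 3/3
(2,6)B 3/3
(2,7)B 1/1
(3,3)B 3/3
(3,4)B 2/2
(3,5)B 3/3
(4,1)R 2/2
(4,2)R 2/3
(4,3)B 1/3
(4,5)B 3/3
(4,6)B 3/3
(4,7)B 1/1
(5,1)R 3/3
(5,2)R 3/3
(5,3)R 2/4
(5,4)B 2/3
(5,5)B 3/3
(5,6)B 2/3
(6,1)R 2/2
(6,3)R 2/3
(6,4)B 1/3
(6,6)R 2/3
(6,7)R 2/2
(7,1)R 1/1
(7,3)R 2/2
(7,4)R 2/3
(7,5)R 2/2
(7,6)R 3/3
(7,7)R 2/2
The smallest same-type fraction is 1/3 at (4,3), which reduces to 1/3. Any threshold above that leaves this agent unsatisfied.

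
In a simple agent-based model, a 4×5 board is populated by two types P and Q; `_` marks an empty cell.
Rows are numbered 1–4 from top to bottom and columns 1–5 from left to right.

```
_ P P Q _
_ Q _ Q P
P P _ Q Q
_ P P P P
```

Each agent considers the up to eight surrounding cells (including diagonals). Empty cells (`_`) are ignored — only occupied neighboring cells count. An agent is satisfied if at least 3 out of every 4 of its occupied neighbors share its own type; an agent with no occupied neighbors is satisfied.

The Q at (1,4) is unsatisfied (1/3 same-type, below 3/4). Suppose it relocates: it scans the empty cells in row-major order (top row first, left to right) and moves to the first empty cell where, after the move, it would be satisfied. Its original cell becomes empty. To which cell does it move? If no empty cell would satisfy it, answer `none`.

Vacating (1,4). Empty cells in order:
  (1,1): 1/2 same-type → still unsatisfied.
  (1,5): 1/2 same-type → still unsatisfied.
  (2,1): 1/4 same-type → still unsatisfied.
  (2,3): 3/6 same-type → still unsatisfied.
  (3,3): 3/7 same-type → still unsatisfied.
  (4,1): 0/3 same-type → still unsatisfied.

none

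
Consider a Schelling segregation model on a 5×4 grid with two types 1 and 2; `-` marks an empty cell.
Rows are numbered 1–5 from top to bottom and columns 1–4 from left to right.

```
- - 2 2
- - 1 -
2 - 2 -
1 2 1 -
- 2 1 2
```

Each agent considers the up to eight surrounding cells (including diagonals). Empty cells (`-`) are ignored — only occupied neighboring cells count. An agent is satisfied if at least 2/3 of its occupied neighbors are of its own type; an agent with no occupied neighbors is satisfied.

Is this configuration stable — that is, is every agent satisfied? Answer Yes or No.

(1,3)2 1/2 not
(1,4)2 1/2 not
(2,3)1 0/3 not
(3,1)2 1/2 not
(3,3)2 1/3 not
(4,1)1 0/3 not
(4,2)2 3/6 not
(4,3)1 1/5 not
(5,2)2 1/4 not
(5,3)1 1/4 not
(5,4)2 0/2 not
For instance (1,3) has only 1/2 same-type neighbors, below 2/3.

No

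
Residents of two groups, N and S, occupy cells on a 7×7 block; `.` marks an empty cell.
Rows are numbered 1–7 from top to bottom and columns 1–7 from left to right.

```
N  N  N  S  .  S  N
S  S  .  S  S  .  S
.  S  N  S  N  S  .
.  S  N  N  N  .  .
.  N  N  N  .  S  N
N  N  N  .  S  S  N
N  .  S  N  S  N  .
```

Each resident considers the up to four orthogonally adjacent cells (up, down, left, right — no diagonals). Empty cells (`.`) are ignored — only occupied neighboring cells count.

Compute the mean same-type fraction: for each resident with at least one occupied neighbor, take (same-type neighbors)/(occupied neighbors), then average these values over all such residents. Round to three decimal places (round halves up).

0.523

(1,1)N 1/2
(1,2)N 2/3
(1,3)N 1/2
(1,4)S 1/2
(1,6)S 0/1
(1,7)N 0/2
(2,1)S 1/2
(2,2)S 2/3
(2,4)S 3/3
(2,5)S 1/2
(2,7)S 0/1
(3,2)S 2/3
(3,3)N 1/3
(3,4)S 1/4
(3,5)N 1/4
(3,6)S 0/1
(4,2)S 1/3
(4,3)N 3/4
(4,4)N 3/4
(4,5)N 2/2
(5,2)N 2/3
(5,3)N 4/4
(5,4)N 2/2
(5,6)S 1/2
(5,7)N 1/2
(6,1)N 2/2
(6,2)N 3/3
(6,3)N 2/3
(6,5)S 2/2
(6,6)S 2/4
(6,7)N 1/2
(7,1)N 1/1
(7,3)S 0/2
(7,4)N 0/2
(7,5)S 1/3
(7,6)N 0/2
Sum over 36 residents: 1/2 + 2/3 + 1/2 + 1/2 + 0/1 + 0/2 + 1/2 + 2/3 + 3/3 + 1/2 + 0/1 + 2/3 + 1/3 + 1/4 + 1/4 + 0/1 + 1/3 + 3/4 + 3/4 + 2/2 + 2/3 + 4/4 + 2/2 + 1/2 + 1/2 + 2/2 + 3/3 + 2/3 + 2/2 + 2/4 + 1/2 + 1/1 + 0/2 + 0/2 + 1/3 + 0/2 = 113/6; mean = 113/6 ÷ 36 = 113/216 = 0.523148… → 0.523.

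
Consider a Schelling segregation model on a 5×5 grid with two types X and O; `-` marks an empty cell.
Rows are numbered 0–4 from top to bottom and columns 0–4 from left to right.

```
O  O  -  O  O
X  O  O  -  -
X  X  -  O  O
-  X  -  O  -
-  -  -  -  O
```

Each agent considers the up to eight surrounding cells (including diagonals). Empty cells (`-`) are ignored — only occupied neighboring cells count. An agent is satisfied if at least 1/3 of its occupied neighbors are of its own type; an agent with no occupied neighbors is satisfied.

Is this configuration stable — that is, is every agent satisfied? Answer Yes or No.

Row 0: (0,0)O 2/3 ✓ · (0,1)O 3/4 ✓ · (0,3)O 2/2 ✓ · (0,4)O 1/1 ✓
Row 1: (1,0)X 2/5 ✓ · (1,1)O 3/6 ✓ · (1,2)O 4/5 ✓
Row 2: (2,0)X 3/4 ✓ · (2,1)X 3/5 ✓ · (2,3)O 3/3 ✓ · (2,4)O 2/2 ✓
Row 3: (3,1)X 2/2 ✓ · (3,3)O 3/3 ✓
Row 4: (4,4)O 1/1 ✓
All meet the threshold, so the configuration is stable.

Yes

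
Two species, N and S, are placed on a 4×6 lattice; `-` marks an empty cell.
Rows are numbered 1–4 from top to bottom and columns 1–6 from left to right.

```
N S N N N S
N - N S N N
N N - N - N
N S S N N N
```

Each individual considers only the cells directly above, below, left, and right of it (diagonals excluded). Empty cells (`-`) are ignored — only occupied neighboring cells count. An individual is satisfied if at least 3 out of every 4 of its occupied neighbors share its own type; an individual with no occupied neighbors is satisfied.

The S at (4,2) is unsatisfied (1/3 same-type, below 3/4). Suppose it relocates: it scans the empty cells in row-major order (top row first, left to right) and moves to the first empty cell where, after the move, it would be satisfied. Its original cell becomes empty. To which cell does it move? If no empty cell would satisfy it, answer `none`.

Vacating (4,2). Empty cells in order:
  (2,2): 1/4 same-type → still unsatisfied.
  (3,3): 1/4 same-type → still unsatisfied.
  (3,5): 0/4 same-type → still unsatisfied.

none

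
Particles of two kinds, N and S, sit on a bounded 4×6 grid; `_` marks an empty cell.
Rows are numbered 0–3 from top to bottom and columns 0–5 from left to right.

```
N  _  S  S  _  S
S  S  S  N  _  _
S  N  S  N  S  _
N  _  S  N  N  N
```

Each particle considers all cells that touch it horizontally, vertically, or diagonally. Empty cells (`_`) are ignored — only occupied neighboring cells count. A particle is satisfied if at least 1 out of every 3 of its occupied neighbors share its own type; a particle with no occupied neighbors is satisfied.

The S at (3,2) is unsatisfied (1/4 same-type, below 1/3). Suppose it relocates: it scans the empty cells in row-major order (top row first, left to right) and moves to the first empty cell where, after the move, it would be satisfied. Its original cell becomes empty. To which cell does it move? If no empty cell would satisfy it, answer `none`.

Vacating (3,2). Empty cells in order:
  (0,1): 4/5 same-type → satisfied — stop here.

(0,1)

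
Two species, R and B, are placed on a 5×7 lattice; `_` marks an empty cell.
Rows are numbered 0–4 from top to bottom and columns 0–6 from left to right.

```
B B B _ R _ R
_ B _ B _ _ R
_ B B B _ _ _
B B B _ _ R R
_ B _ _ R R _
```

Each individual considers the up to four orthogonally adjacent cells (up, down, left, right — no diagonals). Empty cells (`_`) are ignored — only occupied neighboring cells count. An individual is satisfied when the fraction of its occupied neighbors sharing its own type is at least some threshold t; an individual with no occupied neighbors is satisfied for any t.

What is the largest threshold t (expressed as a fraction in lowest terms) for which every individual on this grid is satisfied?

(0,0)B 1/1
(0,1)B 3/3
(0,2)B 1/1
(0,4)R — no occupied neighbors
(0,6)R 1/1
(1,1)B 2/2
(1,3)B 1/1
(1,6)R 1/1
(2,1)B 3/3
(2,2)B 3/3
(2,3)B 2/2
(3,0)B 1/1
(3,1)B 4/4
(3,2)B 2/2
(3,5)R 2/2
(3,6)R 1/1
(4,1)B 1/1
(4,4)R 1/1
(4,5)R 2/2
The smallest same-type fraction is 1/1 at (0,0), which reduces to 1/1. Any threshold above that leaves this individual unsatisfied.

1/1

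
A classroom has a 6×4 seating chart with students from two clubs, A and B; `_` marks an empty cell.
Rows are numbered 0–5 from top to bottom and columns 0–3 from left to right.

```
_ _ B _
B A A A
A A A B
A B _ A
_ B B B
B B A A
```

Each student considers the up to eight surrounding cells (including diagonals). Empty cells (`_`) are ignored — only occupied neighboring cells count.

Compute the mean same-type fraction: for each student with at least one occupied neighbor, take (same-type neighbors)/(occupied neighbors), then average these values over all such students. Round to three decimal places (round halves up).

0.459

(0,2)B 0/3
(1,0)B 0/3
(1,1)A 4/6
(1,2)A 4/6
(1,3)A 2/4
(2,0)A 3/5
(2,1)A 5/7
(2,2)A 5/7
(2,3)B 0/4
(3,0)A 2/4
(3,1)B 2/6
(3,3)A 1/4
(4,1)B 4/6
(4,2)B 4/7
(4,3)B 1/4
(5,0)B 2/2
(5,1)B 3/4
(5,2)A 1/5
(5,3)A 1/3
Sum over 19 students: 0/3 + 0/3 + 4/6 + 4/6 + 2/4 + 3/5 + 5/7 + 5/7 + 0/4 + 2/4 + 2/6 + 1/4 + 4/6 + 4/7 + 1/4 + 2/2 + 3/4 + 1/5 + 1/3 = 523/60; mean = 523/60 ÷ 19 = 523/1140 = 0.458771… → 0.459.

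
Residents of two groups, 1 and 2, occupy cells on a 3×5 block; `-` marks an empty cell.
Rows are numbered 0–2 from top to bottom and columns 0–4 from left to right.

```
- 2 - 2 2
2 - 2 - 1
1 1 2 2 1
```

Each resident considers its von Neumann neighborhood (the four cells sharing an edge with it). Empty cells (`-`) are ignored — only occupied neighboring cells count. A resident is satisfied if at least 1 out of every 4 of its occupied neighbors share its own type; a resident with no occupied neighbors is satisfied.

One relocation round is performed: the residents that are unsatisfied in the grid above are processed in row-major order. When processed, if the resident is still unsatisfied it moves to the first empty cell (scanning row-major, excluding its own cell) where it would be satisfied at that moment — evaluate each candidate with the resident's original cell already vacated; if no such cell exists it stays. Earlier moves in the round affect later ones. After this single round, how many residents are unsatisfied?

Initially unsatisfied (in order): (1,0).
  (1,0) → (0,0).
Resulting grid:
2 2 - 2 2
- - 2 - 1
1 1 2 2 1
All satisfied now.

0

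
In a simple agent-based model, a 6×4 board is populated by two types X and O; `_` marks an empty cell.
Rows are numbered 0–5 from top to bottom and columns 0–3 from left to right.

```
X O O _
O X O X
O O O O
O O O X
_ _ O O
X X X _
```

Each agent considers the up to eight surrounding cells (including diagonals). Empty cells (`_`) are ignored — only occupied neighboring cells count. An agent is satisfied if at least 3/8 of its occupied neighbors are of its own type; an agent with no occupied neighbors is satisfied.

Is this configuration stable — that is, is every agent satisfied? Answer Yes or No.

Row 0: (0,0)X 1/3 unhappy · (0,1)O 3/5 ok · (0,2)O 2/4 ok
Row 1: (1,0)O 3/5 ok · (1,1)X 1/8 unhappy · (1,2)O 5/7 ok · (1,3)X 0/4 unhappy
Row 2: (2,0)O 4/5 ok · (2,1)O 7/8 ok · (2,2)O 5/8 ok · (2,3)O 3/5 ok
Row 3: (3,0)O 3/3 ok · (3,1)O 6/6 ok · (3,2)O 6/7 ok · (3,3)X 0/5 unhappy
Row 4: (4,2)O 3/6 ok · (4,3)O 2/4 ok
Row 5: (5,0)X 1/1 ok · (5,1)X 2/3 ok · (5,2)X 1/3 unhappy
For instance (0,0) has only 1/3 same-type neighbors, below 3/8.

No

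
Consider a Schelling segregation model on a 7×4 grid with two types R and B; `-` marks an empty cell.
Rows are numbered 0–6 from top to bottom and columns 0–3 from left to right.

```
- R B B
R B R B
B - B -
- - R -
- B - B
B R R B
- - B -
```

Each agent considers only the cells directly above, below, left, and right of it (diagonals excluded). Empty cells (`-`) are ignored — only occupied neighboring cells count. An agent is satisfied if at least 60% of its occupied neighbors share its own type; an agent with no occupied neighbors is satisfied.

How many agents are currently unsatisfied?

15

Row 0: (0,1)R 0/2 not · (0,2)B 1/3 not · (0,3)B 2/2 satisfied
Row 1: (1,0)R 0/2 not · (1,1)B 0/3 not · (1,2)R 0/4 not · (1,3)B 1/2 not
Row 2: (2,0)B 0/1 not · (2,2)B 0/2 not
Row 3: (3,2)R 0/1 not
Row 4: (4,1)B 0/1 not · (4,3)B 1/1 satisfied
Row 5: (5,0)B 0/1 not · (5,1)R 1/3 not · (5,2)R 1/3 not · (5,3)B 1/2 not
Row 6: (6,2)B 0/1 not
Unsatisfied: (0,1), (0,2), (1,0), (1,1), (1,2), (1,3), (2,0), (2,2), (3,2), (4,1), (5,0), (5,1), (5,2), (5,3), (6,2) — 15 in total.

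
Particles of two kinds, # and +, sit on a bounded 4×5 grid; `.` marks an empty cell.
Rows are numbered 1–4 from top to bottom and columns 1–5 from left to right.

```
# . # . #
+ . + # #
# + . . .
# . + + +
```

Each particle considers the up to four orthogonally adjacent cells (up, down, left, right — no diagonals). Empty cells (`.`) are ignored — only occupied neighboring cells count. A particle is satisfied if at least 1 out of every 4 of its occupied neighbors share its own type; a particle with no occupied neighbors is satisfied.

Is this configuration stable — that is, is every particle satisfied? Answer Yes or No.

(1,1)# 0/1 unhappy
(1,3)# 0/1 unhappy
(1,5)# 1/1 ok
(2,1)+ 0/2 unhappy
(2,3)+ 0/2 unhappy
(2,4)# 1/2 ok
(2,5)# 2/2 ok
(3,1)# 1/3 ok
(3,2)+ 0/1 unhappy
(4,1)# 1/1 ok
(4,3)+ 1/1 ok
(4,4)+ 2/2 ok
(4,5)+ 1/1 ok
For instance (1,1) has only 0/1 same-type neighbors, below 1/4.

No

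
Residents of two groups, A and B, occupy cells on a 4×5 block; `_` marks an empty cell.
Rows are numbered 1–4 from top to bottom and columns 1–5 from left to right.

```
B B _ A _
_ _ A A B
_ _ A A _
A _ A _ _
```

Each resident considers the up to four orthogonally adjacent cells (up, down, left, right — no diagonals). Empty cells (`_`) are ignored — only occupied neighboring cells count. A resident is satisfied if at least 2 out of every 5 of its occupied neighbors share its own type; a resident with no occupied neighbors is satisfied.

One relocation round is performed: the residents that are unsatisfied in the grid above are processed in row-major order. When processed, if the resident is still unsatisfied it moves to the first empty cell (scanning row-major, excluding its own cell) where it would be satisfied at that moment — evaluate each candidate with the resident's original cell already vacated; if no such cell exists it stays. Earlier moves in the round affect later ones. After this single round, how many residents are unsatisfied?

0

Initially unsatisfied (in order): (2,5).
  (2,5) → (2,1).
Resulting grid:
B B _ A _
B _ A A _
_ _ A A _
A _ A _ _
All satisfied now.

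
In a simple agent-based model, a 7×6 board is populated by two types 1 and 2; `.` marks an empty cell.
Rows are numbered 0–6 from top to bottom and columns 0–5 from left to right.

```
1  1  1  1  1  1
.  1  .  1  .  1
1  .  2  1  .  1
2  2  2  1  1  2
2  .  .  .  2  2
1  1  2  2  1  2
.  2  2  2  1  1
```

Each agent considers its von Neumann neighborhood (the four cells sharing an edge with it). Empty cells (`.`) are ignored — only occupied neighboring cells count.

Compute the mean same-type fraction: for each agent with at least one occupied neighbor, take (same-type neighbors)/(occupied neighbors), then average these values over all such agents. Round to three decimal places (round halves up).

(0,0)1 1/1
(0,1)1 3/3
(0,2)1 2/2
(0,3)1 3/3
(0,4)1 2/2
(0,5)1 2/2
(1,1)1 1/1
(1,3)1 2/2
(1,5)1 2/2
(2,0)1 0/1
(2,2)2 1/2
(2,3)1 2/3
(2,5)1 1/2
(3,0)2 2/3
(3,1)2 2/2
(3,2)2 2/3
(3,3)1 2/3
(3,4)1 1/3
(3,5)2 1/3
(4,0)2 1/2
(4,4)2 1/3
(4,5)2 3/3
(5,0)1 1/2
(5,1)1 1/3
(5,2)2 2/3
(5,3)2 2/3
(5,4)1 1/4
(5,5)2 1/3
(6,1)2 1/2
(6,2)2 3/3
(6,3)2 2/3
(6,4)1 2/3
(6,5)1 1/2
Sum over 33 agents: 1/1 + 3/3 + 2/2 + 3/3 + 2/2 + 2/2 + 1/1 + 2/2 + 2/2 + 0/1 + 1/2 + 2/3 + 1/2 + 2/3 + 2/2 + 2/3 + 2/3 + 1/3 + 1/3 + 1/2 + 1/3 + 3/3 + 1/2 + 1/3 + 2/3 + 2/3 + 1/4 + 1/3 + 1/2 + 3/3 + 2/3 + 2/3 + 1/2 = 89/4; mean = 89/4 ÷ 33 = 89/132 = 0.674242… → 0.674.

0.674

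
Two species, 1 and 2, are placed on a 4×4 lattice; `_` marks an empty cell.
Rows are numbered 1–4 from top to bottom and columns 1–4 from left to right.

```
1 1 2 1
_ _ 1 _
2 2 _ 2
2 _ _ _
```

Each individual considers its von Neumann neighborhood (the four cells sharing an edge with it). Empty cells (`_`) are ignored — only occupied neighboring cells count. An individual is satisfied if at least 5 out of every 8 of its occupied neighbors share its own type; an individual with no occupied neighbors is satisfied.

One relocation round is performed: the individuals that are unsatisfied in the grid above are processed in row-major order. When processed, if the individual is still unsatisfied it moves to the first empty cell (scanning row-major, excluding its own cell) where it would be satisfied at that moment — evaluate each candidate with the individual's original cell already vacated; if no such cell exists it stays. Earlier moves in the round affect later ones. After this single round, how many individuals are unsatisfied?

2

Initially unsatisfied (in order): (1,2), (1,3), (1,4), (2,3).
  (1,2) → (2,4).
  (1,3) → (3,3).
  (1,4): now satisfied by earlier moves; stays.
  (2,3) → (1,2).
Resulting grid:
1 1 _ 1
_ _ _ 1
2 2 2 2
2 _ _ _
Unsatisfied now: (2,4), (3,4).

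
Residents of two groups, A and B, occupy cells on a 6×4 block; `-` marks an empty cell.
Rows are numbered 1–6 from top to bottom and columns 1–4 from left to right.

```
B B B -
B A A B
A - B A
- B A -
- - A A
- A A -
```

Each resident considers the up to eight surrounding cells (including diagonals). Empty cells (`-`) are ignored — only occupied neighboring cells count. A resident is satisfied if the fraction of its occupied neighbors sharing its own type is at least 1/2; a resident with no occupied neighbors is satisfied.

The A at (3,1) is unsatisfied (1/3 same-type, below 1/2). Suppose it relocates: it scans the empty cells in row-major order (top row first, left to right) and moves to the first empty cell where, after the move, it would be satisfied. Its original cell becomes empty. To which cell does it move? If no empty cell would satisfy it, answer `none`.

Vacating (3,1). Empty cells in order:
  (1,4): 1/3 same-type → still unsatisfied.
  (3,2): 3/6 same-type → satisfied — stop here.

(3,2)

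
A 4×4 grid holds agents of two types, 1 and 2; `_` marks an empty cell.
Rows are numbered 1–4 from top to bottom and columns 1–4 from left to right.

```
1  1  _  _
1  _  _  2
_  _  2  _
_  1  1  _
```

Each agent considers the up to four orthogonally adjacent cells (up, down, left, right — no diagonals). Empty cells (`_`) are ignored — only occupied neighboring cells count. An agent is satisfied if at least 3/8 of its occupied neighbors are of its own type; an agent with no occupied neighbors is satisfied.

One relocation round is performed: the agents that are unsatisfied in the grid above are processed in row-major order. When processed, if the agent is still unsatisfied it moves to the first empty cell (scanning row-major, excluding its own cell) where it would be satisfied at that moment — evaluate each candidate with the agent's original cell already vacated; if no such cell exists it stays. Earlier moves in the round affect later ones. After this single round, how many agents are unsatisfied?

0

Initially unsatisfied (in order): (3,3).
  (3,3) → (1,4).
Resulting grid:
1 1 _ 2
1 _ _ 2
_ _ _ _
_ 1 1 _
All satisfied now.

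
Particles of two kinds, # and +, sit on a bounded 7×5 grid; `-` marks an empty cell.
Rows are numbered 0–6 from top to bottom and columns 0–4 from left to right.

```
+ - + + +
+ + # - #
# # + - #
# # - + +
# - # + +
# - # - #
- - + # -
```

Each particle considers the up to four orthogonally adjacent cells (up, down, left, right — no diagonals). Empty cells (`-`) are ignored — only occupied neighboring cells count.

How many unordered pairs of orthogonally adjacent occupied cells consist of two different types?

Scan each occupied cell's neighbors to the right and below so each pair is counted once.
From row 0: 2 unlike of 5 pairs (running 2/5).
From row 1: 4 unlike of 6 pairs (running 6/11).
From row 2: 2 unlike of 5 pairs (running 8/16).
From row 3: 0 unlike of 5 pairs (running 8/21).
From row 4: 2 unlike of 5 pairs (running 10/26).
From row 5: 1 unlike of 1 pairs (running 11/27).
From row 6: 1 unlike of 1 pairs (running 12/28).
Total adjacent occupied pairs: 28; unlike-type pairs: 12.

12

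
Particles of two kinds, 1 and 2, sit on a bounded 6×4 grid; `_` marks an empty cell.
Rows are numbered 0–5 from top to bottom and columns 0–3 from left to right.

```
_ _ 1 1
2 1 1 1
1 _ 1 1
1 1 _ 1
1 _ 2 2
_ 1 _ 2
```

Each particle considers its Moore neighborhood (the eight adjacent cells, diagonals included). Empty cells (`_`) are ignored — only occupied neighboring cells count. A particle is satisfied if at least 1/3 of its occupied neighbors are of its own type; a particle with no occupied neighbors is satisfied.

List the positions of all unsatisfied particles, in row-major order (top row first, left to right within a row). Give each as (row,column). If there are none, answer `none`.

Row 0: (0,2)1 4/4 ✓ · (0,3)1 3/3 ✓
Row 1: (1,0)2 0/2 ✗ · (1,1)1 4/5 ✓ · (1,2)1 6/6 ✓ · (1,3)1 5/5 ✓
Row 2: (2,0)1 3/4 ✓ · (2,2)1 6/6 ✓ · (2,3)1 4/4 ✓
Row 3: (3,0)1 3/3 ✓ · (3,1)1 4/5 ✓ · (3,3)1 2/4 ✓
Row 4: (4,0)1 3/3 ✓ · (4,2)2 2/5 ✓ · (4,3)2 2/3 ✓
Row 5: (5,1)1 1/2 ✓ · (5,3)2 2/2 ✓

(1,0)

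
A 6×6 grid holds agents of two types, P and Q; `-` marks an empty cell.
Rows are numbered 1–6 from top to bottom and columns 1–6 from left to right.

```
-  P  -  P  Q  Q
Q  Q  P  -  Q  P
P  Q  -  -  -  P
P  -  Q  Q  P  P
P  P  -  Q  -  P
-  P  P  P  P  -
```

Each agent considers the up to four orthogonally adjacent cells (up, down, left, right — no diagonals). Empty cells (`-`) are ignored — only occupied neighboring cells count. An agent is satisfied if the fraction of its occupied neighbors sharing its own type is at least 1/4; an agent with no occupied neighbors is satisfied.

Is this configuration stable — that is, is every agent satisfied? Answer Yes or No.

Row 1: (1,2)P 0/1 unhappy · (1,4)P 0/1 unhappy · (1,5)Q 2/3 ok · (1,6)Q 1/2 ok
Row 2: (2,1)Q 1/2 ok · (2,2)Q 2/4 ok · (2,3)P 0/1 unhappy · (2,5)Q 1/2 ok · (2,6)P 1/3 ok
Row 3: (3,1)P 1/3 ok · (3,2)Q 1/2 ok · (3,6)P 2/2 ok
Row 4: (4,1)P 2/2 ok · (4,3)Q 1/1 ok · (4,4)Q 2/3 ok · (4,5)P 1/2 ok · (4,6)P 3/3 ok
Row 5: (5,1)P 2/2 ok · (5,2)P 2/2 ok · (5,4)Q 1/2 ok · (5,6)P 1/1 ok
Row 6: (6,2)P 2/2 ok · (6,3)P 2/2 ok · (6,4)P 2/3 ok · (6,5)P 1/1 ok
For instance (1,2) has only 0/1 same-type neighbors, below 1/4.

No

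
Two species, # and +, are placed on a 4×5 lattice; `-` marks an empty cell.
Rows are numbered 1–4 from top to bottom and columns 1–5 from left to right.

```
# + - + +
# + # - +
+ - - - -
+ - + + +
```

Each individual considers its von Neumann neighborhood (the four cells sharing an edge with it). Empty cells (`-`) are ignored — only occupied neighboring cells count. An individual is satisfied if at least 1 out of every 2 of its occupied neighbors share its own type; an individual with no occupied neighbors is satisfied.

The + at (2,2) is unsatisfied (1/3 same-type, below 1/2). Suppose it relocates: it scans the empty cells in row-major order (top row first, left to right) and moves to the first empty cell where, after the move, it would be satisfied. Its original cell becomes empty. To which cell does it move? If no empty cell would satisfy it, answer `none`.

Vacating (2,2). Empty cells in order:
  (1,3): 2/3 same-type → satisfied — stop here.

(1,3)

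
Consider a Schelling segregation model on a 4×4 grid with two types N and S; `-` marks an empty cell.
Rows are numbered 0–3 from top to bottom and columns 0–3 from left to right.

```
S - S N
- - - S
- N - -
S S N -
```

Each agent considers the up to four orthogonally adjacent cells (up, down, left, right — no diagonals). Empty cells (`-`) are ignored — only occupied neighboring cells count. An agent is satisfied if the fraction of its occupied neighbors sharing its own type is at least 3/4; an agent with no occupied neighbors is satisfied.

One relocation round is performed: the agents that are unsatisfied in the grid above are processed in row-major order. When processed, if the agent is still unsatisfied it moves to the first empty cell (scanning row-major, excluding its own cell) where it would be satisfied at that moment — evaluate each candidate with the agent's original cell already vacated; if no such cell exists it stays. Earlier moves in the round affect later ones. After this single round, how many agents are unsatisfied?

0

Initially unsatisfied (in order): (0,2), (0,3), (1,3), (2,1), (3,1), (3,2).
  (0,2) → (0,1).
  (0,3) → (2,2).
  (1,3): now satisfied by earlier moves; stays.
  (2,1) → (3,3).
  (3,1) → (0,2).
  (3,2): now satisfied by earlier moves; stays.
Resulting grid:
S S S -
- - - S
- - N -
S - N N
All satisfied now.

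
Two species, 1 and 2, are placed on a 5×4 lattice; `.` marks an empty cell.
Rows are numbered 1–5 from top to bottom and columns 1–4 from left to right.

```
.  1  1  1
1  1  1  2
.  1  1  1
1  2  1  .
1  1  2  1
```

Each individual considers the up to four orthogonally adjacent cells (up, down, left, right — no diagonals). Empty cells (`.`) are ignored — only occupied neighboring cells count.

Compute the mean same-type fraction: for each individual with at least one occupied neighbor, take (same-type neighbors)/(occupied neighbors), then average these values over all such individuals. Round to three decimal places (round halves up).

0.564

(1,2)1 2/2
(1,3)1 3/3
(1,4)1 1/2
(2,1)1 1/1
(2,2)1 4/4
(2,3)1 3/4
(2,4)2 0/3
(3,2)1 2/3
(3,3)1 4/4
(3,4)1 1/2
(4,1)1 1/2
(4,2)2 0/4
(4,3)1 1/3
(5,1)1 2/2
(5,2)1 1/3
(5,3)2 0/3
(5,4)1 0/1
Sum over 17 individuals: 2/2 + 3/3 + 1/2 + 1/1 + 4/4 + 3/4 + 0/3 + 2/3 + 4/4 + 1/2 + 1/2 + 0/4 + 1/3 + 2/2 + 1/3 + 0/3 + 0/1 = 115/12; mean = 115/12 ÷ 17 = 115/204 = 0.563725… → 0.564.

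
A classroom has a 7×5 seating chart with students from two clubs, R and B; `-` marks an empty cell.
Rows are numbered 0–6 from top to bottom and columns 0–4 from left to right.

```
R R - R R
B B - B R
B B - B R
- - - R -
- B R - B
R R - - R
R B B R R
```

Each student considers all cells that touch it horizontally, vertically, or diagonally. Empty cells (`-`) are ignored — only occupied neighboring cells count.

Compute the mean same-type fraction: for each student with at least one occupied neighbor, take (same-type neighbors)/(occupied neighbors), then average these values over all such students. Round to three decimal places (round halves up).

Row 0: (0,0)R 1/3 · (0,1)R 1/3 · (0,3)R 2/3 · (0,4)R 2/3
Row 1: (1,0)B 3/5 · (1,1)B 3/5 · (1,3)B 1/5 · (1,4)R 3/5
Row 2: (2,0)B 3/3 · (2,1)B 3/3 · (2,3)B 1/4 · (2,4)R 2/4
Row 3: (3,3)R 2/4
Row 4: (4,1)B 0/3 · (4,2)R 2/3 · (4,4)B 0/2
Row 5: (5,0)R 2/4 · (5,1)R 3/6 · (5,4)R 2/3
Row 6: (6,0)R 2/3 · (6,1)B 1/4 · (6,2)B 1/3 · (6,3)R 2/3 · (6,4)R 2/2
Sum over 24 students: 1/3 + 1/3 + 2/3 + 2/3 + 3/5 + 3/5 + 1/5 + 3/5 + 3/3 + 3/3 + 1/4 + 2/4 + 2/4 + 0/3 + 2/3 + 0/2 + 2/4 + 3/6 + 2/3 + 2/3 + 1/4 + 1/3 + 2/3 + 2/2 = 25/2; mean = 25/2 ÷ 24 = 25/48 = 0.520833… → 0.521.

0.521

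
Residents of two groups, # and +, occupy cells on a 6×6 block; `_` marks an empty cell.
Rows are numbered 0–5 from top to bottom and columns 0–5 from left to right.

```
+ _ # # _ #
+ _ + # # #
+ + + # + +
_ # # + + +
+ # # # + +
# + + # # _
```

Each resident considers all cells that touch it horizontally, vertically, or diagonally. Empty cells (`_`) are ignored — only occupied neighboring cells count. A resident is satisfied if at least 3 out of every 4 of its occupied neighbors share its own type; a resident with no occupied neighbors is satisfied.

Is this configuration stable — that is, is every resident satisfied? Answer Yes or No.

(0,0)+ 1/1 satisfied
(0,2)# 2/3 not
(0,3)# 3/4 satisfied
(0,5)# 2/2 satisfied
(1,0)+ 3/3 satisfied
(1,2)+ 2/6 not
(1,3)# 4/7 not
(1,4)# 5/7 not
(1,5)# 2/4 not
(2,0)+ 2/3 not
(2,1)+ 4/6 not
(2,2)+ 3/7 not
(2,3)# 3/8 not
(2,4)+ 4/8 not
(2,5)+ 3/5 not
(3,1)# 3/7 not
(3,2)# 5/8 not
(3,3)+ 4/8 not
(3,4)+ 6/8 satisfied
(3,5)+ 5/5 satisfied
(4,0)+ 1/4 not
(4,1)# 4/7 not
(4,2)# 5/8 not
(4,3)# 4/8 not
(4,4)+ 4/7 not
(4,5)+ 3/4 satisfied
(5,0)# 1/3 not
(5,1)+ 2/5 not
(5,2)+ 1/5 not
(5,3)# 3/5 not
(5,4)# 2/4 not
For instance (0,2) has only 2/3 same-type neighbors, below 3/4.

No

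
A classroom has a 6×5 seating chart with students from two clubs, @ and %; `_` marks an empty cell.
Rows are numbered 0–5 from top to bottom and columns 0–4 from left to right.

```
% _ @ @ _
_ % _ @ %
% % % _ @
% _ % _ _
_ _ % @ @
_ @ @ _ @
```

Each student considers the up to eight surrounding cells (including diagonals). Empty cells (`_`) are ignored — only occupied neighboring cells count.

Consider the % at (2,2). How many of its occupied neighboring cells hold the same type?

Occupied neighbors of (2,2): (1,1)=%, (1,3)=@, (2,1)=%, (3,2)=%.
Same type (%): 3 of 4.

3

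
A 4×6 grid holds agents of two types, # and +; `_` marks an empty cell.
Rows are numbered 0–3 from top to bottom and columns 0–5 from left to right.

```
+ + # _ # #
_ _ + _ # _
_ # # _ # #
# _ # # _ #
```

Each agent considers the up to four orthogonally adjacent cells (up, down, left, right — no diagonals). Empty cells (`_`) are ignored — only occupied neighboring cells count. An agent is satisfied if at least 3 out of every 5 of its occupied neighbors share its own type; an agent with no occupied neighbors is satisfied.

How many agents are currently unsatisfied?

(0,0)+ 1/1 satisfied
(0,1)+ 1/2 not
(0,2)# 0/2 not
(0,4)# 2/2 satisfied
(0,5)# 1/1 satisfied
(1,2)+ 0/2 not
(1,4)# 2/2 satisfied
(2,1)# 1/1 satisfied
(2,2)# 2/3 satisfied
(2,4)# 2/2 satisfied
(2,5)# 2/2 satisfied
(3,0)# 0/0 satisfied
(3,2)# 2/2 satisfied
(3,3)# 1/1 satisfied
(3,5)# 1/1 satisfied
Unsatisfied: (0,1), (0,2), (1,2) — 3 in total.

3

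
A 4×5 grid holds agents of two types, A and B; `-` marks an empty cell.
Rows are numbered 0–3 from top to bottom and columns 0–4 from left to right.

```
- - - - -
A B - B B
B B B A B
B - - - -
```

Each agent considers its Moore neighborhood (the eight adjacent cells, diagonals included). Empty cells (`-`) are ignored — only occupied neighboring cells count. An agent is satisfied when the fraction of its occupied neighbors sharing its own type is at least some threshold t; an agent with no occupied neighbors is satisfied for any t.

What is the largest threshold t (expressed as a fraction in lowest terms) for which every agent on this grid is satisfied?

Row 1: (1,0)A 0/3 · (1,1)B 3/4 · (1,3)B 3/4 · (1,4)B 2/3
Row 2: (2,0)B 3/4 · (2,1)B 4/5 · (2,2)B 3/4 · (2,3)A 0/4 · (2,4)B 2/3
Row 3: (3,0)B 2/2
The smallest same-type fraction is 0/3 at (1,0), which reduces to 0/1. Any threshold above that leaves this agent unsatisfied.

0/1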